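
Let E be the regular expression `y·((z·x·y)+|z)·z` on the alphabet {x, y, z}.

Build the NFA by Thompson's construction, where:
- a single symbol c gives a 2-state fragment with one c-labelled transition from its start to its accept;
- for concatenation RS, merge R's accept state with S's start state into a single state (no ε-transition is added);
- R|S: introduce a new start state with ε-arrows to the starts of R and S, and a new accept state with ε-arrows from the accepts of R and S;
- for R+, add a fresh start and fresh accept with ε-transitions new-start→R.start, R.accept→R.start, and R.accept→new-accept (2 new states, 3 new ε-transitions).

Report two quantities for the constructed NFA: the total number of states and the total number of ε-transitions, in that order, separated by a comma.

Recursing over subexpressions:
Each of the 6 symbol leaves contributes 2 states and 0 ε-transitions.
  z·x·y : 4 states, 0 ε-transitions
  (z·x·y)+ : 6 states, 3 ε-transitions
  (z·x·y)+|z : 10 states, 7 ε-transitions
  y·((z·x·y)+|z)·z : 12 states, 7 ε-transitions

12, 7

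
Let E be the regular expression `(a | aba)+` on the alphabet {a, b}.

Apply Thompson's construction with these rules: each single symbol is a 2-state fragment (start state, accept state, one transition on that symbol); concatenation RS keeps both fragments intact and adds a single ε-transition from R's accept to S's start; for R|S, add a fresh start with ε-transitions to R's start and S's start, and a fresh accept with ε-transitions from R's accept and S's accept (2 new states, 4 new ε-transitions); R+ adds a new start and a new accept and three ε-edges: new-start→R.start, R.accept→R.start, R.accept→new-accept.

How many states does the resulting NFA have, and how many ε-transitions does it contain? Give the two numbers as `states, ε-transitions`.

Per subexpression:
Each of the 4 symbol leaves contributes 2 states and 0 ε-transitions.
  aba : 6 states, 2 ε-transitions
  a | aba : 10 states, 6 ε-transitions
  (a | aba)+ : 12 states, 9 ε-transitions

12, 9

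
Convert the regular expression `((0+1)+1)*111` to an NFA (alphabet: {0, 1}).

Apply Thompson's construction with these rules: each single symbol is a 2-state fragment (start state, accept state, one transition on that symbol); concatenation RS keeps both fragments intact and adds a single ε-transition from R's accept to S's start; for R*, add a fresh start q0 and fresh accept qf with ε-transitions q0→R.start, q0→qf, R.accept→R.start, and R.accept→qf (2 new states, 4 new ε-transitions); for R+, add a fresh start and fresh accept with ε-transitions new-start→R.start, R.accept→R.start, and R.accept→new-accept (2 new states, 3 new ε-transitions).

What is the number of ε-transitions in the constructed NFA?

15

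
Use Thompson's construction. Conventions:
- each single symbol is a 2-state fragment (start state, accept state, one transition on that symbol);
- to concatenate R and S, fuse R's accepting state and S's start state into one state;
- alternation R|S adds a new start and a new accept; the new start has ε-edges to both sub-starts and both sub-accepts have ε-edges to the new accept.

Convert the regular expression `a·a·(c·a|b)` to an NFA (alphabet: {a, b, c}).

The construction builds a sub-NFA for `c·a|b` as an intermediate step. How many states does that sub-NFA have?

Fragment for `c·a|b`:
Each of the 3 symbol leaves contributes a 2-state fragment.
  c·a — 3 states
  c·a|b — 7 states

7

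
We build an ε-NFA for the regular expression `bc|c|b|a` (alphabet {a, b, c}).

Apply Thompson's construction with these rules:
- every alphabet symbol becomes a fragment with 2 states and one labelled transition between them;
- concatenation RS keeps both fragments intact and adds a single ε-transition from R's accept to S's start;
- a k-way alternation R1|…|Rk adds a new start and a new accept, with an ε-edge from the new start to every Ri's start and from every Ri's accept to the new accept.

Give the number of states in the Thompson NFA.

12

Per subexpression:
Each of the 5 symbol leaves contributes a 2-state fragment.
  bc → 4 states
  bc|c|b|a → 12 states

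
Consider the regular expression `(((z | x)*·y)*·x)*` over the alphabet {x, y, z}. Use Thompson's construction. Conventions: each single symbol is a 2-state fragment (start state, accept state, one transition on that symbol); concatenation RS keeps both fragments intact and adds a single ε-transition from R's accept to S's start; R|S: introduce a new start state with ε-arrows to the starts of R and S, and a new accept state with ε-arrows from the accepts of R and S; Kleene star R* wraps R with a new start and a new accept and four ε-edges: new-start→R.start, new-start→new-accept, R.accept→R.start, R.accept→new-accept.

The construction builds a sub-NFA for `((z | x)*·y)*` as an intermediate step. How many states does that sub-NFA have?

Fragment for `((z | x)*·y)*`:
Each of the 3 symbol leaves contributes a 2-state fragment.
  z | x — 6 states
  (z | x)* — 8 states
  (z | x)*·y — 10 states
  ((z | x)*·y)* — 12 states

12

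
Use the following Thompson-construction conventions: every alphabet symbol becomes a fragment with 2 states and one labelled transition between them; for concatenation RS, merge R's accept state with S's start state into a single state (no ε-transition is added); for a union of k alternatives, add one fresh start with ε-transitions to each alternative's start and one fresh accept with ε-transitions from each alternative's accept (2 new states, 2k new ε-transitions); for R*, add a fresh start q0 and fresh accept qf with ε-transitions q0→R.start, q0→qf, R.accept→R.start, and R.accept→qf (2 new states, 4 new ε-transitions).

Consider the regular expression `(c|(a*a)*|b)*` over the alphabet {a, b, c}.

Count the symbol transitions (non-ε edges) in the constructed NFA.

Building bottom-up:
Each of the 4 symbol leaves contributes exactly 1 symbol transition.
  a* → 1 symbol transition
  a*a → 2 symbol transitions
  (a*a)* → 2 symbol transitions
  c|(a*a)*|b → 4 symbol transitions
  (c|(a*a)*|b)* → 4 symbol transitions

4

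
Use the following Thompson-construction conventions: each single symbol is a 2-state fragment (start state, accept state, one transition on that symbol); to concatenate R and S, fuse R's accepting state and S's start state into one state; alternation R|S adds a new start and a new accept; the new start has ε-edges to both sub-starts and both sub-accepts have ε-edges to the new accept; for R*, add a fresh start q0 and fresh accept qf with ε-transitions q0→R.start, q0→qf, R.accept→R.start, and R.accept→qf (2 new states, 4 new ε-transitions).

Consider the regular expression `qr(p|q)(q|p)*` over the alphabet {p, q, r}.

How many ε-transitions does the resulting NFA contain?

12

Building bottom-up:
Each of the 6 symbol leaves contributes 0 ε-transitions.
  p|q : 4 ε-transitions
  q|p : 4 ε-transitions
  (q|p)* : 8 ε-transitions
  qr(p|q)(q|p)* : 12 ε-transitions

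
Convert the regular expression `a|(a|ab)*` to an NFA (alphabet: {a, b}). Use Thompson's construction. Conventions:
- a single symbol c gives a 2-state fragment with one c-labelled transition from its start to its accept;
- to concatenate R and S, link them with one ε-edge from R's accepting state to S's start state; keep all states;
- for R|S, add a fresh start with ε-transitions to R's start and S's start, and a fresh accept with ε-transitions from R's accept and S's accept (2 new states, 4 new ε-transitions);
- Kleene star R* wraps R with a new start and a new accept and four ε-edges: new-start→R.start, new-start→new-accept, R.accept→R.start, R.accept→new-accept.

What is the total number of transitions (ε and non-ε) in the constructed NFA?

17

Recursing over subexpressions:
Each of the 4 symbol leaves contributes 1 transition (1 symbol, 0 ε).
  ab → 3 transitions (2 symbol, 1 ε)
  a|ab → 8 transitions (3 symbol, 5 ε)
  (a|ab)* → 12 transitions (3 symbol, 9 ε)
  a|(a|ab)* → 17 transitions (4 symbol, 13 ε)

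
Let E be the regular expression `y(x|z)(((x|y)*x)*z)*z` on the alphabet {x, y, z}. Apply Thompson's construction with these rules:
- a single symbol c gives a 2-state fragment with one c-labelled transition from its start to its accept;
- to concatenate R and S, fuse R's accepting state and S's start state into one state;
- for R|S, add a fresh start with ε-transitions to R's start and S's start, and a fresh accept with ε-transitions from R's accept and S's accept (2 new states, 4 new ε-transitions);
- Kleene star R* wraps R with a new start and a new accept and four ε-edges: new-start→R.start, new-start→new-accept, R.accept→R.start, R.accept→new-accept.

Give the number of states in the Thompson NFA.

Bottom-up over the parse tree:
Each of the 8 symbol leaves contributes a 2-state fragment.
  x|z = 6 states
  x|y = 6 states
  (x|y)* = 8 states
  (x|y)*x = 9 states
  ((x|y)*x)* = 11 states
  ((x|y)*x)*z = 12 states
  (((x|y)*x)*z)* = 14 states
  y(x|z)(((x|y)*x)*z)*z = 21 states

21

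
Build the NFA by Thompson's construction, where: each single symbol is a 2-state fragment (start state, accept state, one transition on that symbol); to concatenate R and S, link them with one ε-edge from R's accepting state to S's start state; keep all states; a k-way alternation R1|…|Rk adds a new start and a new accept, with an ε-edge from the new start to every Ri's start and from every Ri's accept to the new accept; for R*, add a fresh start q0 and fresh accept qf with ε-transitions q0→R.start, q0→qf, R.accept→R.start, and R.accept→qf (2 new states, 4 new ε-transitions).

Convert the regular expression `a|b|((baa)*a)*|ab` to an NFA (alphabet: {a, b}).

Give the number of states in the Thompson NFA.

By structural recursion:
Each of the 8 symbol leaves contributes a 2-state fragment.
  baa — 6 states
  (baa)* — 8 states
  (baa)*a — 10 states
  ((baa)*a)* — 12 states
  ab — 4 states
  a|b|((baa)*a)*|ab — 22 states

22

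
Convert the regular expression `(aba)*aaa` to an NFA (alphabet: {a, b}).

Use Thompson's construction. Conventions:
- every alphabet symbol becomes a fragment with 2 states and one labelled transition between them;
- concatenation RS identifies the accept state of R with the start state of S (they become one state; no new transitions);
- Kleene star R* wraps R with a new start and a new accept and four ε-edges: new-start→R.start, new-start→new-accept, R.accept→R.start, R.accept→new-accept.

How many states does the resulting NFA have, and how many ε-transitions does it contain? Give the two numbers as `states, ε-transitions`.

9, 4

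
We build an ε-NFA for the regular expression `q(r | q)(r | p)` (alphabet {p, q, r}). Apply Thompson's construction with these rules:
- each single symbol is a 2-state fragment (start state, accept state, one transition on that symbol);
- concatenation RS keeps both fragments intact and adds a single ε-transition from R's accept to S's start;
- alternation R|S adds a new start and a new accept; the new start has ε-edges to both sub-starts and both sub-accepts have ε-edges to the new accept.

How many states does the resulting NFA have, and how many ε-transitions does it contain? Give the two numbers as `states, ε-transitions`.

Per subexpression:
Each of the 5 symbol leaves contributes 2 states and 0 ε-transitions.
  r | q — 6 states, 4 ε-transitions
  r | p — 6 states, 4 ε-transitions
  q(r | q)(r | p) — 14 states, 10 ε-transitions

14, 10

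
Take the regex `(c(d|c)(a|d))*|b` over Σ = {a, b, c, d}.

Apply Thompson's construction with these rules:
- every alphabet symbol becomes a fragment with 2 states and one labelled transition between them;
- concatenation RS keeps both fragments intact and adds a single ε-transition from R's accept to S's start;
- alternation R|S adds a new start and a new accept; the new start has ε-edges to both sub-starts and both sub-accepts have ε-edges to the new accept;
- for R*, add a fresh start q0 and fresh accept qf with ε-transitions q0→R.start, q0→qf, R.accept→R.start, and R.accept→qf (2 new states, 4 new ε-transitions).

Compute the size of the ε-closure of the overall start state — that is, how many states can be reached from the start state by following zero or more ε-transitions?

6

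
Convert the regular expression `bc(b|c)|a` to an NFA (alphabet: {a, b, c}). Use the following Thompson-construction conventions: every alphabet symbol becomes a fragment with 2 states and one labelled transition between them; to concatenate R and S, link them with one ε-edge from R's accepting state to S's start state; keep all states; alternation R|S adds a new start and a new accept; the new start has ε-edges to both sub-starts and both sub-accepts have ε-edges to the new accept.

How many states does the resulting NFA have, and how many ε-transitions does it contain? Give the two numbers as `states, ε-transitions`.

Per subexpression:
Each of the 5 symbol leaves contributes 2 states and 0 ε-transitions.
  b|c — 6 states, 4 ε-transitions
  bc(b|c) — 10 states, 6 ε-transitions
  bc(b|c)|a — 14 states, 10 ε-transitions

14, 10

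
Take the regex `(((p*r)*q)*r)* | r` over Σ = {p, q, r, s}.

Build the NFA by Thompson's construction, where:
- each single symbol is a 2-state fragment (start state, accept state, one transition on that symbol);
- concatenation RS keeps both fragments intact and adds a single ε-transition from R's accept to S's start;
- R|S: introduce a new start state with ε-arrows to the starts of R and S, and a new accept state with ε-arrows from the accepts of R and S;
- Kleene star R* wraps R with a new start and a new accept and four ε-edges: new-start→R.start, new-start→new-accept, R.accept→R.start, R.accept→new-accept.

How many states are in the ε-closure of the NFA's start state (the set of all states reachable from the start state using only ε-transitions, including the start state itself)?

15

Work bottom-up. For each fragment F, track |ε-closure(F.start)| and whether F's accept lies in that closure (i.e. whether F accepts ε). A single-symbol fragment has closure size 1 and does not accept ε.
  p* : new start has ε-edges to the inner start and to the new accept, so |ε-closure| = 2 + 1 = 3
  p*r : |ε-closure| = 3 + 1 = 4 (closure spills across the concat boundary because the left factor accepts ε)
  (p*r)* : new start has ε-edges to the inner start and to the new accept, so |ε-closure| = 2 + 4 = 6
  (p*r)*q : |ε-closure| = 6 + 1 = 7 (closure spills across the concat boundary because the left factor accepts ε)
  ((p*r)*q)* : new start has ε-edges to the inner start and to the new accept, so |ε-closure| = 2 + 7 = 9
  ((p*r)*q)*r : the left operand accepts ε, so the closure extends into the next operand (via the concat ε-link); |ε-closure| = 9 + 1 = 10
  (((p*r)*q)*r)* : |ε-closure| = 1 (new start) + 10 (body) + 1 (new accept) = 12
  (((p*r)*q)*r)* | r : new start ε-reaches every alternative's start; at least one alternative accepts ε, so the union's new accept is reached too: |ε-closure| = 1 + 12 + 1 + 1 = 15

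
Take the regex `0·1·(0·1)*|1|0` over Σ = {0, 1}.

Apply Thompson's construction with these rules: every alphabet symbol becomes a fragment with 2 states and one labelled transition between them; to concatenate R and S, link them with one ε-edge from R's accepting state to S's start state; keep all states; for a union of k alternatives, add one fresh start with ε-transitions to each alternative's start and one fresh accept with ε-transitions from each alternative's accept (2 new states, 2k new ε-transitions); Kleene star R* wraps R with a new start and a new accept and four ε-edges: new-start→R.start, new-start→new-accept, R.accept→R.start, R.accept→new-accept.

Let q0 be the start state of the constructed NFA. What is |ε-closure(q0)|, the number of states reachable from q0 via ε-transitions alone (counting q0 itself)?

4

Compute the ε-closure size of each fragment's start state recursively; a symbol fragment's start has no outgoing ε-edge, so its closure is just itself (size 1).
  0·1 — |ε-closure| equals the left operand's closure size = 1 (its accept is not ε-reachable, so the closure stops there)
  (0·1)* — |ε-closure| = 1 (new start) + 1 (body) + 1 (new accept) = 3
  0·1·(0·1)* — same as the first factor's closure: |ε-closure| = 1
  0·1·(0·1)*|1|0 — new start ε-reaches every alternative's start; none of them accept ε, so the new accept is not reached: |ε-closure| = 1 + 1 + 1 + 1 = 4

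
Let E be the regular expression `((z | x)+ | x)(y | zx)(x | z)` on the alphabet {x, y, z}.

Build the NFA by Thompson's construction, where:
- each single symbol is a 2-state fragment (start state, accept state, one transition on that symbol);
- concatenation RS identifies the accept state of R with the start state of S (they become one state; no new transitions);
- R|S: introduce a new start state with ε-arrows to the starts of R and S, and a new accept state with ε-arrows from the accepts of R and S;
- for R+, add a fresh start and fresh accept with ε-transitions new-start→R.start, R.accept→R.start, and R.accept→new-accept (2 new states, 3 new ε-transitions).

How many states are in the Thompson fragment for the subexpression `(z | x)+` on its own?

Fragment for `(z | x)+`:
Each of the 2 symbol leaves contributes a 2-state fragment.
  z | x — 6 states
  (z | x)+ — 8 states

8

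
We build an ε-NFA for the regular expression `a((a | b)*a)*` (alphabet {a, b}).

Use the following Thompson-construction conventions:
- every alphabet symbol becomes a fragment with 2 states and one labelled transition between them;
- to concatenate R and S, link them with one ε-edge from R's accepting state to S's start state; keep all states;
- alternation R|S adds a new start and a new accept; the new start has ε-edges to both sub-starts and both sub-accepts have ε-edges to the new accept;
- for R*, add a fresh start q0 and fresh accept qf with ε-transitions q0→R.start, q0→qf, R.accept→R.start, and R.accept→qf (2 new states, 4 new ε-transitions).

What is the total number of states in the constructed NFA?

14

Building bottom-up:
Each of the 4 symbol leaves contributes a 2-state fragment.
  a | b = 6 states
  (a | b)* = 8 states
  (a | b)*a = 10 states
  ((a | b)*a)* = 12 states
  a((a | b)*a)* = 14 states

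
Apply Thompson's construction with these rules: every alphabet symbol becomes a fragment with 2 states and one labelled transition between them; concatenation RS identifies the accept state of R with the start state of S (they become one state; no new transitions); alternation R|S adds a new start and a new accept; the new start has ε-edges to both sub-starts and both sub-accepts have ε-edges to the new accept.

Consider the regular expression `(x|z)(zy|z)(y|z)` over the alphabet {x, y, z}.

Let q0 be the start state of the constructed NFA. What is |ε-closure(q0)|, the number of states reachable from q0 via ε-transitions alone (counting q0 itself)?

3

Work bottom-up. For each fragment F, track |ε-closure(F.start)| and whether F's accept lies in that closure (i.e. whether F accepts ε). A single-symbol fragment has closure size 1 and does not accept ε.
  x|z — |closure| = 1 + 1 + 1 = 3 (the new accept is not ε-reachable since no branch accepts ε)
  zy — |closure| equals the left operand's closure size = 1 (its accept is not ε-reachable, so the closure stops there)
  zy|z — new start ε-reaches every alternative's start; none of them accept ε, so the new accept is not reached: |closure| = 1 + 1 + 1 = 3
  y|z — |closure| = 1 + 1 + 1 = 3 (the new accept is not ε-reachable since no branch accepts ε)
  (x|z)(zy|z)(y|z) — same as the first factor's closure: |closure| = 3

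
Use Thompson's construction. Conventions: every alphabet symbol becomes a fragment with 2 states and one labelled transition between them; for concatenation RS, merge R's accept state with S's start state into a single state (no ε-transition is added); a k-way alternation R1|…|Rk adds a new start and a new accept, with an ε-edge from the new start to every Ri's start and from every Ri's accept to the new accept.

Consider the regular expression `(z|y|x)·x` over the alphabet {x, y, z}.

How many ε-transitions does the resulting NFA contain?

Building bottom-up:
Each of the 4 symbol leaves contributes 0 ε-transitions.
  z|y|x : 6 ε-transitions
  (z|y|x)·x : 6 ε-transitions

6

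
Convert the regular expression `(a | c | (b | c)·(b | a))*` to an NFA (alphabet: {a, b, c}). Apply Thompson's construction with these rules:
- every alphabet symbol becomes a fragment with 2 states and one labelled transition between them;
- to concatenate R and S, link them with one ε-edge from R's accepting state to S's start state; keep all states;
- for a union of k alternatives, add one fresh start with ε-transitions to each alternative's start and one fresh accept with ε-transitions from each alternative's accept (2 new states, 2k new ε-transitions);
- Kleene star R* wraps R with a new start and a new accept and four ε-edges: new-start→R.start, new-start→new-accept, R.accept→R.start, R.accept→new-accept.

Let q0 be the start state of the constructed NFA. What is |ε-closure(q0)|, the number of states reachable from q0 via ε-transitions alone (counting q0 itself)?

8

Work bottom-up. For each fragment F, track |ε-closure(F.start)| and whether F's accept lies in that closure (i.e. whether F accepts ε). A single-symbol fragment has closure size 1 and does not accept ε.
  b | c : new start ε-reaches every alternative's start; none of them accept ε, so the new accept is not reached: |closure| = 1 + 1 + 1 = 3
  b | a : |closure| = 1 + 1 + 1 = 3 (the new accept is not ε-reachable since no branch accepts ε)
  (b | c)·(b | a) : |closure| equals the left operand's closure size = 3 (its accept is not ε-reachable, so the closure stops there)
  a | c | (b | c)·(b | a) : new start ε-reaches every alternative's start; none of them accept ε, so the new accept is not reached: |closure| = 1 + 1 + 1 + 3 = 6
  (a | c | (b | c)·(b | a))* : |closure| = 1 (new start) + 6 (body) + 1 (new accept) = 8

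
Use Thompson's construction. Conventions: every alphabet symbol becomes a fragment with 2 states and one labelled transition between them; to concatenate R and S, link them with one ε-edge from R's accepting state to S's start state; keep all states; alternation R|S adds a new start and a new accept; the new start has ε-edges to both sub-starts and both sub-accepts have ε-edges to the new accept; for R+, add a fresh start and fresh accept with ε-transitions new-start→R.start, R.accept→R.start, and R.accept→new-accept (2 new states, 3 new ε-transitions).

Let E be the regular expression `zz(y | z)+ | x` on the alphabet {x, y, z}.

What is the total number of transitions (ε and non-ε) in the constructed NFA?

18

Per subexpression:
Each of the 5 symbol leaves contributes 1 transition (1 symbol, 0 ε).
  y | z — 6 transitions (2 symbol, 4 ε)
  (y | z)+ — 9 transitions (2 symbol, 7 ε)
  zz(y | z)+ — 13 transitions (4 symbol, 9 ε)
  zz(y | z)+ | x — 18 transitions (5 symbol, 13 ε)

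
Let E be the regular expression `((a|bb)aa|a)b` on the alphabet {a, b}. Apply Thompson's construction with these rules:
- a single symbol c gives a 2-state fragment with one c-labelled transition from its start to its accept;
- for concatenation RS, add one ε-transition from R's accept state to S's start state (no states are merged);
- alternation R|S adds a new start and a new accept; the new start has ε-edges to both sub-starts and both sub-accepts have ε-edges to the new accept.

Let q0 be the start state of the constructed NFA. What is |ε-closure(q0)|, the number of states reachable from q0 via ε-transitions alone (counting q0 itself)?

5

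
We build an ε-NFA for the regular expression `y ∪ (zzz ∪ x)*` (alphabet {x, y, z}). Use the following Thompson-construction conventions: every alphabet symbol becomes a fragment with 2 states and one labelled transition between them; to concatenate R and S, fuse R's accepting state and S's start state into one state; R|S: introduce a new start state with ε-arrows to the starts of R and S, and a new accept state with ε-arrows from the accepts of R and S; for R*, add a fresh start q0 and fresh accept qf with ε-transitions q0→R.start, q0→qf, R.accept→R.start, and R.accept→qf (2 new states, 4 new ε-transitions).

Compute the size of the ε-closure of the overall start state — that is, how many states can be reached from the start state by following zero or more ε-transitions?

8

Compute the ε-closure size of each fragment's start state recursively; a symbol fragment's start has no outgoing ε-edge, so its closure is just itself (size 1).
  zzz → |ε-closure| equals the left operand's closure size = 1 (its accept is not ε-reachable, so the closure stops there)
  zzz ∪ x → |ε-closure| = 1 + 1 + 1 = 3 (the new accept is not ε-reachable since no branch accepts ε)
  (zzz ∪ x)* → |ε-closure| = 1 (new start) + 3 (body) + 1 (new accept) = 5
  y ∪ (zzz ∪ x)* → |ε-closure| = 1 (new start) + (1 + 5) + 1 (new accept, since some branch ε-reaches its own accept) = 8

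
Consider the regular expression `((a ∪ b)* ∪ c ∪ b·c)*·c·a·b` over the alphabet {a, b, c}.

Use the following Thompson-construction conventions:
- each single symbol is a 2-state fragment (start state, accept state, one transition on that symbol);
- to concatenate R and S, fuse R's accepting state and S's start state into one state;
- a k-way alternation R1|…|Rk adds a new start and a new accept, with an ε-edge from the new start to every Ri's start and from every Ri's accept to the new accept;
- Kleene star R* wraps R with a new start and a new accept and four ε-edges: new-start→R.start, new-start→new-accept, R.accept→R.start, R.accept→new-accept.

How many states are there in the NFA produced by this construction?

Building bottom-up:
Each of the 8 symbol leaves contributes a 2-state fragment.
  a ∪ b : 6 states
  (a ∪ b)* : 8 states
  b·c : 3 states
  (a ∪ b)* ∪ c ∪ b·c : 15 states
  ((a ∪ b)* ∪ c ∪ b·c)* : 17 states
  ((a ∪ b)* ∪ c ∪ b·c)*·c·a·b : 20 states

20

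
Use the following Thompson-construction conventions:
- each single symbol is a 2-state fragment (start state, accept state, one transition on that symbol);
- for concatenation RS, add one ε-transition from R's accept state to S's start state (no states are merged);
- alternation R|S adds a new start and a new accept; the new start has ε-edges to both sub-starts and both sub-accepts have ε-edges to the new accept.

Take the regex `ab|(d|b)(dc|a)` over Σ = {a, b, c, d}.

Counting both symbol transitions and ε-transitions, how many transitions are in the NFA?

22

Per subexpression:
Each of the 7 symbol leaves contributes 1 transition (1 symbol, 0 ε).
  ab : 3 transitions (2 symbol, 1 ε)
  d|b : 6 transitions (2 symbol, 4 ε)
  dc : 3 transitions (2 symbol, 1 ε)
  dc|a : 8 transitions (3 symbol, 5 ε)
  (d|b)(dc|a) : 15 transitions (5 symbol, 10 ε)
  ab|(d|b)(dc|a) : 22 transitions (7 symbol, 15 ε)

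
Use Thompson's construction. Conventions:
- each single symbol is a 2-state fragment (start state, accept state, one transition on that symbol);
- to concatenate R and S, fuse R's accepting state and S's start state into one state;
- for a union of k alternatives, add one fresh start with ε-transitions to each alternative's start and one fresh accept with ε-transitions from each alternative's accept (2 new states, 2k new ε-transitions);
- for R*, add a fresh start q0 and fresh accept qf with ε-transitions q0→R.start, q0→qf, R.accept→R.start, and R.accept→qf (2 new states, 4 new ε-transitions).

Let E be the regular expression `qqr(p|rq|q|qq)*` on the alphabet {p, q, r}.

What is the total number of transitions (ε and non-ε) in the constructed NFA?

21

Recursing over subexpressions:
Each of the 9 symbol leaves contributes 1 transition (1 symbol, 0 ε).
  rq : 2 transitions (2 symbol, 0 ε)
  qq : 2 transitions (2 symbol, 0 ε)
  p|rq|q|qq : 14 transitions (6 symbol, 8 ε)
  (p|rq|q|qq)* : 18 transitions (6 symbol, 12 ε)
  qqr(p|rq|q|qq)* : 21 transitions (9 symbol, 12 ε)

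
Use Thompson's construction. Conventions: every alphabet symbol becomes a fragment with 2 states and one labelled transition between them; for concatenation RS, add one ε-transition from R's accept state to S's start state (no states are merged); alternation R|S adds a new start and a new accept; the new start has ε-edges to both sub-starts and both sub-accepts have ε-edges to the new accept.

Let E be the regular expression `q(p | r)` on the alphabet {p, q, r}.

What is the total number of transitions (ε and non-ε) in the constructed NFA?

Building bottom-up:
Each of the 3 symbol leaves contributes 1 transition (1 symbol, 0 ε).
  p | r → 6 transitions (2 symbol, 4 ε)
  q(p | r) → 8 transitions (3 symbol, 5 ε)

8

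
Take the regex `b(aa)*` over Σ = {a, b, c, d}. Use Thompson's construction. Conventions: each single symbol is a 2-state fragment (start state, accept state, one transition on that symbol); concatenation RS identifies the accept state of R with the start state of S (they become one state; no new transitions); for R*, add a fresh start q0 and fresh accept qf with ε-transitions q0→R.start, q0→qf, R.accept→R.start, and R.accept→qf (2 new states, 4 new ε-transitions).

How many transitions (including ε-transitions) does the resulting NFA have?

7

Bottom-up over the parse tree:
Each of the 3 symbol leaves contributes 1 transition (1 symbol, 0 ε).
  aa = 2 transitions (2 symbol, 0 ε)
  (aa)* = 6 transitions (2 symbol, 4 ε)
  b(aa)* = 7 transitions (3 symbol, 4 ε)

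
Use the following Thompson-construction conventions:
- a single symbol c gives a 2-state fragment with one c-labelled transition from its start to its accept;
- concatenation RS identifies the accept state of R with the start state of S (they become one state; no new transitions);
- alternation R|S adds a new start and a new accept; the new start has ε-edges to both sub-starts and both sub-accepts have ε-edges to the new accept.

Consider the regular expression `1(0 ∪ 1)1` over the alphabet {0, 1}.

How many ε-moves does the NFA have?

4

Per subexpression:
Each of the 4 symbol leaves contributes 0 ε-transitions.
  0 ∪ 1 → 4 ε-transitions
  1(0 ∪ 1)1 → 4 ε-transitions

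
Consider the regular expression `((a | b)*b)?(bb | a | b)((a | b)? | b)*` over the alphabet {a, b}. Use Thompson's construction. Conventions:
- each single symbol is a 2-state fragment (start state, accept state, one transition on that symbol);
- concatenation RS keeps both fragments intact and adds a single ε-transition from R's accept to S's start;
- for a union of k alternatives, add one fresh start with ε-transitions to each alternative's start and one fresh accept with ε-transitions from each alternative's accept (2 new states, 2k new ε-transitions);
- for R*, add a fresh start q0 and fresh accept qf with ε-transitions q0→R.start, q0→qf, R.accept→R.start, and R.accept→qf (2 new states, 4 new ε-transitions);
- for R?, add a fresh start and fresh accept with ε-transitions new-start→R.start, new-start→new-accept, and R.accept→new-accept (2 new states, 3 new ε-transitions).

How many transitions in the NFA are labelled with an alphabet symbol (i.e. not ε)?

10

By structural recursion:
Each of the 10 symbol leaves contributes exactly 1 symbol transition.
  a | b → 2 symbol transitions
  (a | b)* → 2 symbol transitions
  (a | b)*b → 3 symbol transitions
  ((a | b)*b)? → 3 symbol transitions
  bb → 2 symbol transitions
  bb | a | b → 4 symbol transitions
  a | b → 2 symbol transitions
  (a | b)? → 2 symbol transitions
  (a | b)? | b → 3 symbol transitions
  ((a | b)? | b)* → 3 symbol transitions
  ((a | b)*b)?(bb | a | b)((a | b)? | b)* → 10 symbol transitions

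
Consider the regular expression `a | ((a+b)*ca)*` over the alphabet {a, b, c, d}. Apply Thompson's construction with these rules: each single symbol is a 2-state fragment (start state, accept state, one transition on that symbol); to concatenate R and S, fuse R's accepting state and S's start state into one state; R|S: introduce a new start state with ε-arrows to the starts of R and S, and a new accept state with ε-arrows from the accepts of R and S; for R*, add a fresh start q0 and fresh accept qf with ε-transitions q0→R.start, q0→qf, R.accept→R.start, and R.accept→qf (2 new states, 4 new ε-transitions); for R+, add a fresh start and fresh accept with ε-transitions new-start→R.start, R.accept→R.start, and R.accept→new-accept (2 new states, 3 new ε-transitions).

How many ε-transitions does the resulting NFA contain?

15

Building bottom-up:
Each of the 5 symbol leaves contributes 0 ε-transitions.
  a+ = 3 ε-transitions
  a+b = 3 ε-transitions
  (a+b)* = 7 ε-transitions
  (a+b)*ca = 7 ε-transitions
  ((a+b)*ca)* = 11 ε-transitions
  a | ((a+b)*ca)* = 15 ε-transitions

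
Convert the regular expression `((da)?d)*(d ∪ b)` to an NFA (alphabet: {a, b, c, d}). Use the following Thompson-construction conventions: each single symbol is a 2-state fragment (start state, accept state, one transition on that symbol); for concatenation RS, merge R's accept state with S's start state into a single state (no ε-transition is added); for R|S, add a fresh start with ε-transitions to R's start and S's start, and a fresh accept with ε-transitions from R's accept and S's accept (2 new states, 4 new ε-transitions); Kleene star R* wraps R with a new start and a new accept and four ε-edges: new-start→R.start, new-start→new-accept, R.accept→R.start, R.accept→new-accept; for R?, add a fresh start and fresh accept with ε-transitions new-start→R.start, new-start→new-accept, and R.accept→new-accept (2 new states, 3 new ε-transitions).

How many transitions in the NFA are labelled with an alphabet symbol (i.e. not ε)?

5

By structural recursion:
Each of the 5 symbol leaves contributes exactly 1 symbol transition.
  da → 2 symbol transitions
  (da)? → 2 symbol transitions
  (da)?d → 3 symbol transitions
  ((da)?d)* → 3 symbol transitions
  d ∪ b → 2 symbol transitions
  ((da)?d)*(d ∪ b) → 5 symbol transitions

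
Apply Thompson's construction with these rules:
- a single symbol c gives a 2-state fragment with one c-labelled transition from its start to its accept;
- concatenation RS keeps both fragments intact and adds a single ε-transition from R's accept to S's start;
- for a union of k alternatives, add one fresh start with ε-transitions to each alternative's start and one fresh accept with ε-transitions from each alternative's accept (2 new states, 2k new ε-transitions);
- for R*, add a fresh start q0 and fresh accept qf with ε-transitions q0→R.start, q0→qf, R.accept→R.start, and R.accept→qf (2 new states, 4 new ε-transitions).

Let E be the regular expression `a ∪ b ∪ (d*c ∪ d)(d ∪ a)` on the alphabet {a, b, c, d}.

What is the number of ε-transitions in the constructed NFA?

20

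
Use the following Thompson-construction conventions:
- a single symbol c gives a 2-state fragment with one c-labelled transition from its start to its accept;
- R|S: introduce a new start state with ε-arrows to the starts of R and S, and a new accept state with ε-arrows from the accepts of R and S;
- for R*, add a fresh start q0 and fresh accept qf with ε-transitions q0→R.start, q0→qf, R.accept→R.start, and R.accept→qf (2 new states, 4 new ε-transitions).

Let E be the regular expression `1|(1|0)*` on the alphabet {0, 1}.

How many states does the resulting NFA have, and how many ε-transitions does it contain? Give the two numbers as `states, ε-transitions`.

By structural recursion:
Each of the 3 symbol leaves contributes 2 states and 0 ε-transitions.
  1|0 → 6 states, 4 ε-transitions
  (1|0)* → 8 states, 8 ε-transitions
  1|(1|0)* → 12 states, 12 ε-transitions

12, 12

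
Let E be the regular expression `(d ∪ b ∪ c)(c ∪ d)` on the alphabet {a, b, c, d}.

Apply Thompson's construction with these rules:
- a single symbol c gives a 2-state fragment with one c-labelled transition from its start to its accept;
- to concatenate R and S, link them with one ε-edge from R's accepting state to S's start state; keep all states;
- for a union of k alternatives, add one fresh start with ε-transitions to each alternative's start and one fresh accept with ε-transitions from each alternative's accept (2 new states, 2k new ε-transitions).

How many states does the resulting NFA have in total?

14

Bottom-up over the parse tree:
Each of the 5 symbol leaves contributes a 2-state fragment.
  d ∪ b ∪ c = 8 states
  c ∪ d = 6 states
  (d ∪ b ∪ c)(c ∪ d) = 14 states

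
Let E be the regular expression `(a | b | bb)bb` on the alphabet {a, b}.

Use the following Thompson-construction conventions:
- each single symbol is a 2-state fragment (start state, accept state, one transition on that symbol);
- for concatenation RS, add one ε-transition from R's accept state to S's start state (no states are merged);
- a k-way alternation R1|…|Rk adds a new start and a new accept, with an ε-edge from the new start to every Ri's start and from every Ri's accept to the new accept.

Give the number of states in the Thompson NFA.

Recursing over subexpressions:
Each of the 6 symbol leaves contributes a 2-state fragment.
  bb = 4 states
  a | b | bb = 10 states
  (a | b | bb)bb = 14 states

14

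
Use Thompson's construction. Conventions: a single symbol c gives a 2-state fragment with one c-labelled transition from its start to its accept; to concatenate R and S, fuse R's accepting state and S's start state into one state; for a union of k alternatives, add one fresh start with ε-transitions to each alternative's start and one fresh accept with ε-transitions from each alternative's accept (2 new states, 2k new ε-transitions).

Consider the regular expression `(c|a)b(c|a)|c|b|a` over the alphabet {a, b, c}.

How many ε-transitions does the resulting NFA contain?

16

By structural recursion:
Each of the 8 symbol leaves contributes 0 ε-transitions.
  c|a → 4 ε-transitions
  c|a → 4 ε-transitions
  (c|a)b(c|a) → 8 ε-transitions
  (c|a)b(c|a)|c|b|a → 16 ε-transitions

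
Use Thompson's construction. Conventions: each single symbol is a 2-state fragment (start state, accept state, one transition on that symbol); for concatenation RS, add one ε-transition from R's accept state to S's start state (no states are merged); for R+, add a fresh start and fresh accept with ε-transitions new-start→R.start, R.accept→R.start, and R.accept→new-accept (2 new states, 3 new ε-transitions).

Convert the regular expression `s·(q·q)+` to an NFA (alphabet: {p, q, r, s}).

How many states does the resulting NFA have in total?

Building bottom-up:
Each of the 3 symbol leaves contributes a 2-state fragment.
  q·q = 4 states
  (q·q)+ = 6 states
  s·(q·q)+ = 8 states

8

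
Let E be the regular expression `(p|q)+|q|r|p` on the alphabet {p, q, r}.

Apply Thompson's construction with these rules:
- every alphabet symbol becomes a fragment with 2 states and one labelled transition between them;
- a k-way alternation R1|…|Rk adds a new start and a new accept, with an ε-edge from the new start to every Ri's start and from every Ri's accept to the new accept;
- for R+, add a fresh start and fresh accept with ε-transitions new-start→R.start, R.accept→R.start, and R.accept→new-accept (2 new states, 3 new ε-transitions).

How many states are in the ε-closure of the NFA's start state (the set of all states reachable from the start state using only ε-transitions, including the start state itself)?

8

Let C(F) = |ε-closure(F.start)| within fragment F, and note whether F accepts ε. Symbol fragments have C = 1 and do not accept ε. Then:
  p|q : |closure| = 1 + 1 + 1 = 3 (the new accept is not ε-reachable since no branch accepts ε)
  (p|q)+ : |closure| = 1 + 3 = 4 (the body doesn't accept ε, so the new accept is not reached)
  (p|q)+|q|r|p : new start ε-reaches every alternative's start; none of them accept ε, so the new accept is not reached: |closure| = 1 + 4 + 1 + 1 + 1 = 8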